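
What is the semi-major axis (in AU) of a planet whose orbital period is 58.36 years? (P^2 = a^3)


a = P^(2/3) = 58.36^(2/3) = 15.0456

15.0456 AU


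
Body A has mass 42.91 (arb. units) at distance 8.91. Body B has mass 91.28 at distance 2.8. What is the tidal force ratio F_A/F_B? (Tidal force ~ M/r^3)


Ratio = (M1/r1^3) / (M2/r2^3) = (42.91/8.91^3) / (91.28/2.8^3) = 0.0146

0.0146


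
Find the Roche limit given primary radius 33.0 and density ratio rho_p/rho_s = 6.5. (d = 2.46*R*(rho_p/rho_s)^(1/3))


d_Roche = 2.46 * 33.0 * 6.5^(1/3) = 151.5026

151.5026


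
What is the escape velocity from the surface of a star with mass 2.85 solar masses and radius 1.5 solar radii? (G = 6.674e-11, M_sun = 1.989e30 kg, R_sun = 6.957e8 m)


M = 2.85 * 1.989e30 kg = 5.66865e+30 kg; R = 1.5 * 6.957e8 m = 1.04355e+09 m. v_esc = sqrt(2GM/R) = sqrt(2 * 6.674e-11 * 5.66865e+30 / 1.04355e+09) = 851513.013

851513.013 m/s


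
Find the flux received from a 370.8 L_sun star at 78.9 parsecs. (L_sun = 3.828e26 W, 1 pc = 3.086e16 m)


F = L / (4*pi*d^2) = 1.419e+29 / (4*pi*(2.435e+18)^2) = 1.905e-09

1.905e-09 W/m^2


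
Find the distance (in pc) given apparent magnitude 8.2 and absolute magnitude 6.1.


d = 10^((m - M + 5)/5) = 10^((8.2 - 6.1 + 5)/5) = 26.3027

26.3027 pc


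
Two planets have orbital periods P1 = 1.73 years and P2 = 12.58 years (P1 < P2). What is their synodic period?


1/P_syn = |1/P1 - 1/P2| = |1/1.73 - 1/12.58| => P_syn = 2.0058

2.0058 years


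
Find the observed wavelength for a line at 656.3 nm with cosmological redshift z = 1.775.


lam_obs = lam_emit * (1 + z) = 656.3 * (1 + 1.775) = 1821.2325

1821.2325 nm


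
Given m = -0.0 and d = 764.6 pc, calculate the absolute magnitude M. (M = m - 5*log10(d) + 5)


M = m - 5*log10(d) + 5 = -0.0 - 5*log10(764.6) + 5 = -9.4172

-9.4172


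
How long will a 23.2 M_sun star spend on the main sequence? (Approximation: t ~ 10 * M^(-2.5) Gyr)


t = 10 * M^(-2.5) = 10 * 23.2^(-2.5) = 0.0039

0.0039 Gyr


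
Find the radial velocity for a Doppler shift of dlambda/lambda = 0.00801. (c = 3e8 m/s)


v = (dlambda/lambda) * c = 0.00801 * 3e8 = 2.403e+06

2.403e+06 m/s


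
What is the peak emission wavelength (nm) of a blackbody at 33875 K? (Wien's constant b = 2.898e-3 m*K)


lam_max = b / T = 2.898e-3 / 33875 = 8.555e-08 m = 85.5498 nm

85.5498 nm


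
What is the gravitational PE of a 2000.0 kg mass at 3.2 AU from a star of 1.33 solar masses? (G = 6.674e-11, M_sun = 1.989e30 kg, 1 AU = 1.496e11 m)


M = 1.33 * 1.989e30 kg = 2.64537e+30 kg; r = 3.2 AU * 1.496e11 m/AU = 4.7872e+11 m. U = -GM*m/r = -(6.674e-11 * 2.64537e+30 * 2000.0) / 4.7872e+11 = -7.376e+11

-7.376e+11 J


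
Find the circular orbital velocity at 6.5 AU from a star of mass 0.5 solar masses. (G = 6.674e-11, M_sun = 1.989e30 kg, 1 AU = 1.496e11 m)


v = sqrt(GM/r) = sqrt(6.674e-11 * 9.945e+29 / 9.724e+11) = 8261.7685

8261.7685 m/s


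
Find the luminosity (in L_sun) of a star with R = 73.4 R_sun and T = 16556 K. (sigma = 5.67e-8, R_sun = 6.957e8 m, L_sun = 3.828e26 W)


R = 73.4 * 6.957e8 m = 5.106438e+10 m. L = 4*pi*R^2*sigma*T^4 = 4*pi*(5.106438e+10)^2 * 5.67e-8 * 16556^4 = 1.395888471e+32 W. L/L_sun = 1.395888471e+32 / 3.828e26 = 364652.1607

364652.1607 L_sun


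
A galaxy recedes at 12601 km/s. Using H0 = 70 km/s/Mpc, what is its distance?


d = v / H0 = 12601 / 70 = 180.0143

180.0143 Mpc


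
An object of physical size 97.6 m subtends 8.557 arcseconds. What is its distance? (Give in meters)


D = size / theta_rad, theta_rad = 8.557 * pi/(180*3600) = 4.149e-05, D = 2.353e+06

2.353e+06 m


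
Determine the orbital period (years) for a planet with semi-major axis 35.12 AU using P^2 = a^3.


P = a^(3/2) = 35.12^1.5 = 208.1286

208.1286 years


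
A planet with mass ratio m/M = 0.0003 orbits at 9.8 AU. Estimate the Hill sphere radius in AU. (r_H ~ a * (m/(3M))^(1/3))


r_H = a * (m/3M)^(1/3) = 9.8 * (0.0003/3)^(1/3) = 0.4549

0.4549 AU


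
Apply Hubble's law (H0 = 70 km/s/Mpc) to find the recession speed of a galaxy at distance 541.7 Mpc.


v = H0 * d = 70 * 541.7 = 37919.0

37919.0 km/s


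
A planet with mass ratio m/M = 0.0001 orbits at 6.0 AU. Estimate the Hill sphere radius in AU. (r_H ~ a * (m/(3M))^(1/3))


r_H = a * (m/3M)^(1/3) = 6.0 * (0.0001/3)^(1/3) = 0.1931

0.1931 AU


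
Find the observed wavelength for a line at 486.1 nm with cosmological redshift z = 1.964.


lam_obs = lam_emit * (1 + z) = 486.1 * (1 + 1.964) = 1440.8004

1440.8004 nm


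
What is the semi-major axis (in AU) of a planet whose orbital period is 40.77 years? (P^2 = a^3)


a = P^(2/3) = 40.77^(2/3) = 11.8457

11.8457 AU


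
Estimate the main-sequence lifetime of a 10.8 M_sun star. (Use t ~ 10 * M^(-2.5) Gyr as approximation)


t = 10 * M^(-2.5) = 10 * 10.8^(-2.5) = 0.0261

0.0261 Gyr


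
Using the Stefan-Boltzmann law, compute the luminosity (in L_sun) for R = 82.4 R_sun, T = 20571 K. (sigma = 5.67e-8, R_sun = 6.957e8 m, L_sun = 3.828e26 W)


R = 82.4 * 6.957e8 m = 5.732568e+10 m. L = 4*pi*R^2*sigma*T^4 = 4*pi*(5.732568e+10)^2 * 5.67e-8 * 20571^4 = 4.192885181e+32 W. L/L_sun = 4.192885181e+32 / 3.828e26 = 1.095e+06

1.095e+06 L_sun


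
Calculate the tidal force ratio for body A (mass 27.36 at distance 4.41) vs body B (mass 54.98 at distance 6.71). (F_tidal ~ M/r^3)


Ratio = (M1/r1^3) / (M2/r2^3) = (27.36/4.41^3) / (54.98/6.71^3) = 1.7529

1.7529


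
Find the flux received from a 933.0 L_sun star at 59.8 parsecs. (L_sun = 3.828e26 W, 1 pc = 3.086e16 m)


F = L / (4*pi*d^2) = 3.572e+29 / (4*pi*(1.845e+18)^2) = 8.345e-09

8.345e-09 W/m^2


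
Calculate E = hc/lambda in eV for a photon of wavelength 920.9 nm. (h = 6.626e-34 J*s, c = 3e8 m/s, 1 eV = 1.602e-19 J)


E = hc/lambda = 6.626e-34 * 3e8 / 9.209e-07 = 2.159e-19 J = 1.3474 eV

1.3474 eV


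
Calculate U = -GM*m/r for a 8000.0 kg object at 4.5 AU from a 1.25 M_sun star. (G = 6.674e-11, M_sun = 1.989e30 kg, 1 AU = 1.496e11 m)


M = 1.25 * 1.989e30 kg = 2.48625e+30 kg; r = 4.5 AU * 1.496e11 m/AU = 6.732e+11 m. U = -GM*m/r = -(6.674e-11 * 2.48625e+30 * 8000.0) / 6.732e+11 = -1.972e+12

-1.972e+12 J


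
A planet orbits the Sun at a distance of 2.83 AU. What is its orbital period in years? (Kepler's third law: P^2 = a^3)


P = a^(3/2) = 2.83^1.5 = 4.7608

4.7608 years


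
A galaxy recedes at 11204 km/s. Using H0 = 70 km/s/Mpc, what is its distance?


d = v / H0 = 11204 / 70 = 160.0571

160.0571 Mpc


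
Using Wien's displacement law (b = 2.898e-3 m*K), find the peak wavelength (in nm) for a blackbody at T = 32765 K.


lam_max = b / T = 2.898e-3 / 32765 = 8.845e-08 m = 88.448 nm

88.448 nm


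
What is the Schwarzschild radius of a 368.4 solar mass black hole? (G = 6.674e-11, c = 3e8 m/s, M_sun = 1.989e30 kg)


M = 368.4 * 1.989e30 kg = 7.327476e+32 kg. rs = 2GM/c^2 = 2 * 6.674e-11 * 7.327476e+32 / (3e8)^2 = 1.087e+06

1.087e+06 m


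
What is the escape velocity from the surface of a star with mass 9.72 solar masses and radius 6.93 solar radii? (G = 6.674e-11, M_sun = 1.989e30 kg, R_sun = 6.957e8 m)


M = 9.72 * 1.989e30 kg = 1.933308e+31 kg; R = 6.93 * 6.957e8 m = 4.821201e+09 m. v_esc = sqrt(2GM/R) = sqrt(2 * 6.674e-11 * 1.933308e+31 / 4.821201e+09) = 731612.3096

731612.3096 m/s


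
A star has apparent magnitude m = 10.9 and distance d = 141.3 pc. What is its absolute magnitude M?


M = m - 5*log10(d) + 5 = 10.9 - 5*log10(141.3) + 5 = 5.1493

5.1493


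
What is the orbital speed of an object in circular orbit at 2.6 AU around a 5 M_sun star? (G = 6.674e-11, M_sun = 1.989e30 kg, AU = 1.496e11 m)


v = sqrt(GM/r) = sqrt(6.674e-11 * 9.945e+30 / 3.890e+11) = 41308.8423

41308.8423 m/s


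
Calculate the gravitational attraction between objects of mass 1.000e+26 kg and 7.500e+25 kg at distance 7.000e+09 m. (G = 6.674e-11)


F = G*m1*m2/r^2 = 6.674e-11 * 1.000e+26 * 7.500e+25 / (7.000e+09)^2 = 6.674e-11 * 7.500e+51 / 4.900e+19 = 1.022e+22

1.022e+22 N


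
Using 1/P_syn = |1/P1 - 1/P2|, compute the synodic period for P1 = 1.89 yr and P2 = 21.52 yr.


1/P_syn = |1/P1 - 1/P2| = |1/1.89 - 1/21.52| => P_syn = 2.072

2.072 years


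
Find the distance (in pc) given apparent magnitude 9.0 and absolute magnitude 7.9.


d = 10^((m - M + 5)/5) = 10^((9.0 - 7.9 + 5)/5) = 16.5959

16.5959 pc


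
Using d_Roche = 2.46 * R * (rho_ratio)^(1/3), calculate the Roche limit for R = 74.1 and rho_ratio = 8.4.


d_Roche = 2.46 * 74.1 * 8.4^(1/3) = 370.5497

370.5497


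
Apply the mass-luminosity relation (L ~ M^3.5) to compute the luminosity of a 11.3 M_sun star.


L/L_sun = (M/M_sun)^3.5 = 11.3^3.5 = 4850.3665

4850.3665 L_sun


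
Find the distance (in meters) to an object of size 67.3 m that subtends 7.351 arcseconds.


D = size / theta_rad, theta_rad = 7.351 * pi/(180*3600) = 3.564e-05, D = 1.888e+06

1.888e+06 m


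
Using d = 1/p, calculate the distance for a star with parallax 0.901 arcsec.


d = 1/p = 1/0.901 = 1.1099

1.1099 pc


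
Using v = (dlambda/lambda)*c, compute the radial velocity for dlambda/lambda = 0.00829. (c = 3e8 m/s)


v = (dlambda/lambda) * c = 0.00829 * 3e8 = 2.487e+06

2.487e+06 m/s


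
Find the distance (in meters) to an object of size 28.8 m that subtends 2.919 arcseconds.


D = size / theta_rad, theta_rad = 2.919 * pi/(180*3600) = 1.415e-05, D = 2.035e+06

2.035e+06 m


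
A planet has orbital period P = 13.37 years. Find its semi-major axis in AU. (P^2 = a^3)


a = P^(2/3) = 13.37^(2/3) = 5.6332

5.6332 AU


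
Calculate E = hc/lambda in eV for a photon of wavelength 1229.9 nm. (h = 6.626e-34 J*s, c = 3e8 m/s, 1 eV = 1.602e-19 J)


E = hc/lambda = 6.626e-34 * 3e8 / 1.230e-06 = 1.616e-19 J = 1.0089 eV

1.0089 eV


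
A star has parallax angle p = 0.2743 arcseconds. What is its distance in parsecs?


d = 1/p = 1/0.2743 = 3.6456

3.6456 pc


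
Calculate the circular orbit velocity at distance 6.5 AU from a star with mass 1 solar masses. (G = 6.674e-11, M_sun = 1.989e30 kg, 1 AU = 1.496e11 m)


v = sqrt(GM/r) = sqrt(6.674e-11 * 1.989e+30 / 9.724e+11) = 11683.905

11683.905 m/s


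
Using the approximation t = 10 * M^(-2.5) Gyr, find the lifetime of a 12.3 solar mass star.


t = 10 * M^(-2.5) = 10 * 12.3^(-2.5) = 0.0188

0.0188 Gyr


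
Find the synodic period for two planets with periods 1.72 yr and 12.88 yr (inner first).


1/P_syn = |1/P1 - 1/P2| = |1/1.72 - 1/12.88| => P_syn = 1.9851

1.9851 years


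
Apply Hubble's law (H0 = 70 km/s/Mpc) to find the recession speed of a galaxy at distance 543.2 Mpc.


v = H0 * d = 70 * 543.2 = 38024.0

38024.0 km/s


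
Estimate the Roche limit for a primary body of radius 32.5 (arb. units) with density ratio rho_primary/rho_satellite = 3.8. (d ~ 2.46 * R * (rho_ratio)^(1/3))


d_Roche = 2.46 * 32.5 * 3.8^(1/3) = 124.7612

124.7612


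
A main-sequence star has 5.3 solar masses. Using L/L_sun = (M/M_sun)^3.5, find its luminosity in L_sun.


L/L_sun = (M/M_sun)^3.5 = 5.3^3.5 = 342.7406

342.7406 L_sun


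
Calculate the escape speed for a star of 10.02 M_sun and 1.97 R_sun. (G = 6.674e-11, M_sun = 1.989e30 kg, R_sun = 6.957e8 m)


M = 10.02 * 1.989e30 kg = 1.992978e+31 kg; R = 1.97 * 6.957e8 m = 1.370529e+09 m. v_esc = sqrt(2GM/R) = sqrt(2 * 6.674e-11 * 1.992978e+31 / 1.370529e+09) = 1.393e+06

1.393e+06 m/s


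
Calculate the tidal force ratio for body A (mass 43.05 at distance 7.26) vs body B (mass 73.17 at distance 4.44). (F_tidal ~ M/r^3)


Ratio = (M1/r1^3) / (M2/r2^3) = (43.05/7.26^3) / (73.17/4.44^3) = 0.1346

0.1346


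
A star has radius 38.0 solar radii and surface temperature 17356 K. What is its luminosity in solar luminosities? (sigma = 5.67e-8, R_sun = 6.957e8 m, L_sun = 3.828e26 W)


R = 38.0 * 6.957e8 m = 2.64366e+10 m. L = 4*pi*R^2*sigma*T^4 = 4*pi*(2.64366e+10)^2 * 5.67e-8 * 17356^4 = 4.518587418e+31 W. L/L_sun = 4.518587418e+31 / 3.828e26 = 118040.4237

118040.4237 L_sun


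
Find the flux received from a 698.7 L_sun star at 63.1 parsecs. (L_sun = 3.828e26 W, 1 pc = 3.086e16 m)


F = L / (4*pi*d^2) = 2.675e+29 / (4*pi*(1.947e+18)^2) = 5.613e-09

5.613e-09 W/m^2


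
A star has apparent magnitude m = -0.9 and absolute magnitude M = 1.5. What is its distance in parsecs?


d = 10^((m - M + 5)/5) = 10^((-0.9 - 1.5 + 5)/5) = 3.3113

3.3113 pc


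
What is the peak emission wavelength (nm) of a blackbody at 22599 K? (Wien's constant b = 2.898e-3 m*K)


lam_max = b / T = 2.898e-3 / 22599 = 1.282e-07 m = 128.2358 nm

128.2358 nm


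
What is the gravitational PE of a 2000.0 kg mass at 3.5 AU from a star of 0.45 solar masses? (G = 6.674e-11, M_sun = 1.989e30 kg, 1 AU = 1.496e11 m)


M = 0.45 * 1.989e30 kg = 8.9505e+29 kg; r = 3.5 AU * 1.496e11 m/AU = 5.236e+11 m. U = -GM*m/r = -(6.674e-11 * 8.9505e+29 * 2000.0) / 5.236e+11 = -2.282e+11

-2.282e+11 J


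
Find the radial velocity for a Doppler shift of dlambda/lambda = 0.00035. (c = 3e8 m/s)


v = (dlambda/lambda) * c = 0.00035 * 3e8 = 105000.0

105000.0 m/s


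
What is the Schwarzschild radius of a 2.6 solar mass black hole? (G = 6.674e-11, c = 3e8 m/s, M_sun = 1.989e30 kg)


M = 2.6 * 1.989e30 kg = 5.1714e+30 kg. rs = 2GM/c^2 = 2 * 6.674e-11 * 5.1714e+30 / (3e8)^2 = 7669.7608

7669.7608 m


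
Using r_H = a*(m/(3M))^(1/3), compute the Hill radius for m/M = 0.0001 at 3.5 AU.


r_H = a * (m/3M)^(1/3) = 3.5 * (0.0001/3)^(1/3) = 0.1126

0.1126 AU


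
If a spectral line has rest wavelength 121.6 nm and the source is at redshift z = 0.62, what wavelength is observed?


lam_obs = lam_emit * (1 + z) = 121.6 * (1 + 0.62) = 196.992

196.992 nm


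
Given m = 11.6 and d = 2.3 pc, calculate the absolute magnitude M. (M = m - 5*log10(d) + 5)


M = m - 5*log10(d) + 5 = 11.6 - 5*log10(2.3) + 5 = 14.7914

14.7914


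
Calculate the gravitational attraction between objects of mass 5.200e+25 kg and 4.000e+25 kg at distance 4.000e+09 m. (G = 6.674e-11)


F = G*m1*m2/r^2 = 6.674e-11 * 5.200e+25 * 4.000e+25 / (4.000e+09)^2 = 6.674e-11 * 2.080e+51 / 1.600e+19 = 8.676e+21

8.676e+21 N


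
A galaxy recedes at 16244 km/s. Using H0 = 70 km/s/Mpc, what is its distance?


d = v / H0 = 16244 / 70 = 232.0571

232.0571 Mpc


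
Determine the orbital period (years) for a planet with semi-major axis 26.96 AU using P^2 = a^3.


P = a^(3/2) = 26.96^1.5 = 139.9845

139.9845 years


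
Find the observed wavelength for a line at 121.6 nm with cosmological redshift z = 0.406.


lam_obs = lam_emit * (1 + z) = 121.6 * (1 + 0.406) = 170.9696

170.9696 nm


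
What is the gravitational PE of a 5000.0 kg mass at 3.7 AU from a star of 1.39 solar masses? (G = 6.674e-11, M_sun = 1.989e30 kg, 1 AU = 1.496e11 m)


M = 1.39 * 1.989e30 kg = 2.76471e+30 kg; r = 3.7 AU * 1.496e11 m/AU = 5.5352e+11 m. U = -GM*m/r = -(6.674e-11 * 2.76471e+30 * 5000.0) / 5.5352e+11 = -1.667e+12

-1.667e+12 J


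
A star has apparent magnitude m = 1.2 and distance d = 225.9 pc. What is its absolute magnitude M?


M = m - 5*log10(d) + 5 = 1.2 - 5*log10(225.9) + 5 = -5.5696

-5.5696


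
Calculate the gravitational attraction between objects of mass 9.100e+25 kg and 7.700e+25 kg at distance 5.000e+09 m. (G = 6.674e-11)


F = G*m1*m2/r^2 = 6.674e-11 * 9.100e+25 * 7.700e+25 / (5.000e+09)^2 = 6.674e-11 * 7.007e+51 / 2.500e+19 = 1.871e+22

1.871e+22 N


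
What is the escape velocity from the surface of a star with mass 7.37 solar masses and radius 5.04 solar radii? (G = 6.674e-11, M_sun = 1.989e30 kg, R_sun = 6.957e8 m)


M = 7.37 * 1.989e30 kg = 1.465893e+31 kg; R = 5.04 * 6.957e8 m = 3.506328e+09 m. v_esc = sqrt(2GM/R) = sqrt(2 * 6.674e-11 * 1.465893e+31 / 3.506328e+09) = 747021.2646

747021.2646 m/s


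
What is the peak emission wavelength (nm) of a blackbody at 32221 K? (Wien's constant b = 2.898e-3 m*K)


lam_max = b / T = 2.898e-3 / 32221 = 8.994e-08 m = 89.9413 nm

89.9413 nm


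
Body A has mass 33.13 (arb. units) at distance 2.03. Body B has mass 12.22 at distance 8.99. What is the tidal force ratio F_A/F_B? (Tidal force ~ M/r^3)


Ratio = (M1/r1^3) / (M2/r2^3) = (33.13/2.03^3) / (12.22/8.99^3) = 235.473

235.473


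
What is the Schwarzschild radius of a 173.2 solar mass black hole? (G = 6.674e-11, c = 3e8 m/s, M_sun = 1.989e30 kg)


M = 173.2 * 1.989e30 kg = 3.444948e+32 kg. rs = 2GM/c^2 = 2 * 6.674e-11 * 3.444948e+32 / (3e8)^2 = 510924.0656

510924.0656 m


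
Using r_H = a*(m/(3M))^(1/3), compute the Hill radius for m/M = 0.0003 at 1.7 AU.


r_H = a * (m/3M)^(1/3) = 1.7 * (0.0003/3)^(1/3) = 0.0789

0.0789 AU


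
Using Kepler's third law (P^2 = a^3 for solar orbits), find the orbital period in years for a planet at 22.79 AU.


P = a^(3/2) = 22.79^1.5 = 108.7969

108.7969 years


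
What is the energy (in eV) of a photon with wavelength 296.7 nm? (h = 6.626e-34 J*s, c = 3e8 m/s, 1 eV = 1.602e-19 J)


E = hc/lambda = 6.626e-34 * 3e8 / 2.967e-07 = 6.700e-19 J = 4.1821 eV

4.1821 eV


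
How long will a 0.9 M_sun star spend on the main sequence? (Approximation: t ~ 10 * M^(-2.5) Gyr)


t = 10 * M^(-2.5) = 10 * 0.9^(-2.5) = 13.0135

13.0135 Gyr


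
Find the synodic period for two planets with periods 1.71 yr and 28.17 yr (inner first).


1/P_syn = |1/P1 - 1/P2| = |1/1.71 - 1/28.17| => P_syn = 1.8205

1.8205 years


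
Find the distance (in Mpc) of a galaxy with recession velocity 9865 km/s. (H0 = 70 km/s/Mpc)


d = v / H0 = 9865 / 70 = 140.9286

140.9286 Mpc


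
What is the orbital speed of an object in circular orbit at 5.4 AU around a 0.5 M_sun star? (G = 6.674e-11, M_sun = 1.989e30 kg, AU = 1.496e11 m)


v = sqrt(GM/r) = sqrt(6.674e-11 * 9.945e+29 / 8.078e+11) = 9064.2697

9064.2697 m/s


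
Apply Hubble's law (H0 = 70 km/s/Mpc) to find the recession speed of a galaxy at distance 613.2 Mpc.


v = H0 * d = 70 * 613.2 = 42924.0

42924.0 km/s


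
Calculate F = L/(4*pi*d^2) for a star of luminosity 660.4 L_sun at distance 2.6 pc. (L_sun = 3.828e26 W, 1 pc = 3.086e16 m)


F = L / (4*pi*d^2) = 2.528e+29 / (4*pi*(8.024e+16)^2) = 3.125e-06

3.125e-06 W/m^2


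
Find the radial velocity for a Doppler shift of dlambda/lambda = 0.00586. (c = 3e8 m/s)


v = (dlambda/lambda) * c = 0.00586 * 3e8 = 1.758e+06

1.758e+06 m/s


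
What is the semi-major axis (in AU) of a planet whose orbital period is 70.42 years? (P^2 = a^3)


a = P^(2/3) = 70.42^(2/3) = 17.0529

17.0529 AU


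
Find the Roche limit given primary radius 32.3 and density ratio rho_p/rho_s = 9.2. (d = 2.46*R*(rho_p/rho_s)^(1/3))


d_Roche = 2.46 * 32.3 * 9.2^(1/3) = 166.4946

166.4946


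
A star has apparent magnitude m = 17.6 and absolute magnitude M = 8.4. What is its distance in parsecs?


d = 10^((m - M + 5)/5) = 10^((17.6 - 8.4 + 5)/5) = 691.831

691.831 pc


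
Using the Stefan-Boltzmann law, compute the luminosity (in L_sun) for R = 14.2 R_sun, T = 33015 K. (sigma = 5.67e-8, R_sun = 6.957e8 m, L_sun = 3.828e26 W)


R = 14.2 * 6.957e8 m = 9.87894e+09 m. L = 4*pi*R^2*sigma*T^4 = 4*pi*(9.87894e+09)^2 * 5.67e-8 * 33015^4 = 8.261498433e+31 W. L/L_sun = 8.261498433e+31 / 3.828e26 = 215817.6184

215817.6184 L_sun


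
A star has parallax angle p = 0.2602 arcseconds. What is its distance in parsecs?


d = 1/p = 1/0.2602 = 3.8432

3.8432 pc


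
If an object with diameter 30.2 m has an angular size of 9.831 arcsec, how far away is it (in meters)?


D = size / theta_rad, theta_rad = 9.831 * pi/(180*3600) = 4.766e-05, D = 633628.0285

633628.0285 m


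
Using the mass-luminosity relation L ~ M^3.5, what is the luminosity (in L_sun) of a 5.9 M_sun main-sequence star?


L/L_sun = (M/M_sun)^3.5 = 5.9^3.5 = 498.8639

498.8639 L_sun


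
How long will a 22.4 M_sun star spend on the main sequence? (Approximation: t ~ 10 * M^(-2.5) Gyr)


t = 10 * M^(-2.5) = 10 * 22.4^(-2.5) = 0.0042

0.0042 Gyr


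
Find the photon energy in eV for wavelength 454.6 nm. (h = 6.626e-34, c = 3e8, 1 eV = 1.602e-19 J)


E = hc/lambda = 6.626e-34 * 3e8 / 4.546e-07 = 4.373e-19 J = 2.7295 eV

2.7295 eV


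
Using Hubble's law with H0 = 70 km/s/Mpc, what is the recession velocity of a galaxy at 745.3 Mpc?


v = H0 * d = 70 * 745.3 = 52171.0

52171.0 km/s


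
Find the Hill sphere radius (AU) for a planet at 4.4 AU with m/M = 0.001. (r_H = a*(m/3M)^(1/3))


r_H = a * (m/3M)^(1/3) = 4.4 * (0.001/3)^(1/3) = 0.3051

0.3051 AU


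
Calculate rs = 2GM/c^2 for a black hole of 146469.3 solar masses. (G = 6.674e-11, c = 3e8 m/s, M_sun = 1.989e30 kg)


M = 146469.3 * 1.989e30 kg = 2.913274377e+35 kg. rs = 2GM/c^2 = 2 * 6.674e-11 * 2.913274377e+35 / (3e8)^2 = 4.321e+08

4.321e+08 m


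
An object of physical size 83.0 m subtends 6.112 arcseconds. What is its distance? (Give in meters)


D = size / theta_rad, theta_rad = 6.112 * pi/(180*3600) = 2.963e-05, D = 2.801e+06

2.801e+06 m


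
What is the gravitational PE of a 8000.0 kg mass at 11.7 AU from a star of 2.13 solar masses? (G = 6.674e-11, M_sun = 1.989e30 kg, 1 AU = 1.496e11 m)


M = 2.13 * 1.989e30 kg = 4.23657e+30 kg; r = 11.7 AU * 1.496e11 m/AU = 1.75032e+12 m. U = -GM*m/r = -(6.674e-11 * 4.23657e+30 * 8000.0) / 1.75032e+12 = -1.292e+12

-1.292e+12 J


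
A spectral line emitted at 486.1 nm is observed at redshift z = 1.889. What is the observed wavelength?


lam_obs = lam_emit * (1 + z) = 486.1 * (1 + 1.889) = 1404.3429

1404.3429 nm


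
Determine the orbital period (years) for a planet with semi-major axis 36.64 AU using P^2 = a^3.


P = a^(3/2) = 36.64^1.5 = 221.7855

221.7855 years


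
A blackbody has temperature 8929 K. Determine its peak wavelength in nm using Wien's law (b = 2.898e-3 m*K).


lam_max = b / T = 2.898e-3 / 8929 = 3.246e-07 m = 324.5604 nm

324.5604 nm


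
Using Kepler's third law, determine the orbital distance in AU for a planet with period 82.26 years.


a = P^(2/3) = 82.26^(2/3) = 18.9144

18.9144 AU


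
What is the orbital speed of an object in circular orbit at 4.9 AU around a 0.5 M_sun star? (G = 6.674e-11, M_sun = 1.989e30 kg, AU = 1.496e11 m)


v = sqrt(GM/r) = sqrt(6.674e-11 * 9.945e+29 / 7.330e+11) = 9515.501

9515.501 m/s


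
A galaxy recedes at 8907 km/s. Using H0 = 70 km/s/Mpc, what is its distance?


d = v / H0 = 8907 / 70 = 127.2429

127.2429 Mpc


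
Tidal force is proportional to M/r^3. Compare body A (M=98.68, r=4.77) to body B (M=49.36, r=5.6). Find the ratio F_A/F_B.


Ratio = (M1/r1^3) / (M2/r2^3) = (98.68/4.77^3) / (49.36/5.6^3) = 3.2349

3.2349


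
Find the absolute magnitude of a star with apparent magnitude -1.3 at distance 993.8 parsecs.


M = m - 5*log10(d) + 5 = -1.3 - 5*log10(993.8) + 5 = -11.2865

-11.2865


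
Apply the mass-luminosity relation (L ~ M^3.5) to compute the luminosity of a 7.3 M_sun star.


L/L_sun = (M/M_sun)^3.5 = 7.3^3.5 = 1051.0661

1051.0661 L_sun


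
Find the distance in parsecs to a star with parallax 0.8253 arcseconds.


d = 1/p = 1/0.8253 = 1.2117

1.2117 pc


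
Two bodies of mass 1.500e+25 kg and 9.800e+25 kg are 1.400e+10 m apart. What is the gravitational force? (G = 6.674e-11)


F = G*m1*m2/r^2 = 6.674e-11 * 1.500e+25 * 9.800e+25 / (1.400e+10)^2 = 6.674e-11 * 1.470e+51 / 1.960e+20 = 5.005e+20

5.005e+20 N


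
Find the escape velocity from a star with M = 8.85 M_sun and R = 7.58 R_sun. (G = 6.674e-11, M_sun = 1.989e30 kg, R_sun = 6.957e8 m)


M = 8.85 * 1.989e30 kg = 1.760265e+31 kg; R = 7.58 * 6.957e8 m = 5.273406e+09 m. v_esc = sqrt(2GM/R) = sqrt(2 * 6.674e-11 * 1.760265e+31 / 5.273406e+09) = 667500.3864

667500.3864 m/s


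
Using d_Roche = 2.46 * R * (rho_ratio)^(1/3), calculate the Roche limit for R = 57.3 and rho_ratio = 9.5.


d_Roche = 2.46 * 57.3 * 9.5^(1/3) = 298.5366

298.5366


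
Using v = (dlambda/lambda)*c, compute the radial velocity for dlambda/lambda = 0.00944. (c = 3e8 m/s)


v = (dlambda/lambda) * c = 0.00944 * 3e8 = 2.832e+06

2.832e+06 m/s


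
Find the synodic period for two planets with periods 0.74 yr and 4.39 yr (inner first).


1/P_syn = |1/P1 - 1/P2| = |1/0.74 - 1/4.39| => P_syn = 0.89

0.89 years


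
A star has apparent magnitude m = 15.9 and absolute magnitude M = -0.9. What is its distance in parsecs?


d = 10^((m - M + 5)/5) = 10^((15.9 - -0.9 + 5)/5) = 22908.6765

22908.6765 pc


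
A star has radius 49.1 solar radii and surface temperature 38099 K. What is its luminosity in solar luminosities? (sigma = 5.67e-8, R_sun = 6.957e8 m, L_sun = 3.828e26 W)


R = 49.1 * 6.957e8 m = 3.415887e+10 m. L = 4*pi*R^2*sigma*T^4 = 4*pi*(3.415887e+10)^2 * 5.67e-8 * 38099^4 = 1.751677779e+33 W. L/L_sun = 1.751677779e+33 / 3.828e26 = 4.576e+06

4.576e+06 L_sun


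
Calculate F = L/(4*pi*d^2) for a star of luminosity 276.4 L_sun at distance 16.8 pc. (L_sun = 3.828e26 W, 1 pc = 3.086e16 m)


F = L / (4*pi*d^2) = 1.058e+29 / (4*pi*(5.184e+17)^2) = 3.132e-08

3.132e-08 W/m^2


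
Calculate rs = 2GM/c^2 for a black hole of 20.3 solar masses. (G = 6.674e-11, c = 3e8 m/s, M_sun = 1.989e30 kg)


M = 20.3 * 1.989e30 kg = 4.03767e+31 kg. rs = 2GM/c^2 = 2 * 6.674e-11 * 4.03767e+31 / (3e8)^2 = 59883.1324

59883.1324 m


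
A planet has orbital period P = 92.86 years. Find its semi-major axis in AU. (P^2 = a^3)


a = P^(2/3) = 92.86^(2/3) = 20.5062

20.5062 AU


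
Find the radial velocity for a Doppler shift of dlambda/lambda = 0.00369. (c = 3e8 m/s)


v = (dlambda/lambda) * c = 0.00369 * 3e8 = 1.107e+06

1.107e+06 m/s


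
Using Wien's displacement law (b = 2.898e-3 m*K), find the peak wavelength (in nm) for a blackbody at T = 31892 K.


lam_max = b / T = 2.898e-3 / 31892 = 9.087e-08 m = 90.8692 nm

90.8692 nm


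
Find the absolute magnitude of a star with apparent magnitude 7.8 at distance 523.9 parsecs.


M = m - 5*log10(d) + 5 = 7.8 - 5*log10(523.9) + 5 = -0.7962

-0.7962


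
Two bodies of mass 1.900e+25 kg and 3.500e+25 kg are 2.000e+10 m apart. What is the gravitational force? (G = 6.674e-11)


F = G*m1*m2/r^2 = 6.674e-11 * 1.900e+25 * 3.500e+25 / (2.000e+10)^2 = 6.674e-11 * 6.650e+50 / 4.000e+20 = 1.110e+20

1.110e+20 N


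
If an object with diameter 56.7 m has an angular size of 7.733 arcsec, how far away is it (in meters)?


D = size / theta_rad, theta_rad = 7.733 * pi/(180*3600) = 3.749e-05, D = 1.512e+06

1.512e+06 m


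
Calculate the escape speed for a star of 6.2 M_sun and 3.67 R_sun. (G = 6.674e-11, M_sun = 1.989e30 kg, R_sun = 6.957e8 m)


M = 6.2 * 1.989e30 kg = 1.23318e+31 kg; R = 3.67 * 6.957e8 m = 2.553219e+09 m. v_esc = sqrt(2GM/R) = sqrt(2 * 6.674e-11 * 1.23318e+31 / 2.553219e+09) = 802929.2913

802929.2913 m/s


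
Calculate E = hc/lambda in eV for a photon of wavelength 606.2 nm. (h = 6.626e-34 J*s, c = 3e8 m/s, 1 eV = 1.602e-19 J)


E = hc/lambda = 6.626e-34 * 3e8 / 6.062e-07 = 3.279e-19 J = 2.0469 eV

2.0469 eV


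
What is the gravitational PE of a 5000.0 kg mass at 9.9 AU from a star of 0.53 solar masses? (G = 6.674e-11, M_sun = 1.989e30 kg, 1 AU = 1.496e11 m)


M = 0.53 * 1.989e30 kg = 1.05417e+30 kg; r = 9.9 AU * 1.496e11 m/AU = 1.48104e+12 m. U = -GM*m/r = -(6.674e-11 * 1.05417e+30 * 5000.0) / 1.48104e+12 = -2.375e+11

-2.375e+11 J


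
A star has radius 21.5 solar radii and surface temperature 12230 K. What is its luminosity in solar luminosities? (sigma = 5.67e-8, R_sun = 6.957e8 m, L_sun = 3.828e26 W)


R = 21.5 * 6.957e8 m = 1.495755e+10 m. L = 4*pi*R^2*sigma*T^4 = 4*pi*(1.495755e+10)^2 * 5.67e-8 * 12230^4 = 3.566314814e+30 W. L/L_sun = 3.566314814e+30 / 3.828e26 = 9316.3919

9316.3919 L_sun


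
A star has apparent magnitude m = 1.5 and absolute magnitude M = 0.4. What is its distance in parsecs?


d = 10^((m - M + 5)/5) = 10^((1.5 - 0.4 + 5)/5) = 16.5959

16.5959 pc


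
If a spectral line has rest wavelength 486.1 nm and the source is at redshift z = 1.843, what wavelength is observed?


lam_obs = lam_emit * (1 + z) = 486.1 * (1 + 1.843) = 1381.9823

1381.9823 nm


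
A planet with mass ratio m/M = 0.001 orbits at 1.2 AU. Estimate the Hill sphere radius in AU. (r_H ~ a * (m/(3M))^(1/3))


r_H = a * (m/3M)^(1/3) = 1.2 * (0.001/3)^(1/3) = 0.0832

0.0832 AU


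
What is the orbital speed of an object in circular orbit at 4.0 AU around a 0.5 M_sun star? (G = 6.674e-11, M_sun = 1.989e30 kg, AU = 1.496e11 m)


v = sqrt(GM/r) = sqrt(6.674e-11 * 9.945e+29 / 5.984e+11) = 10531.7297

10531.7297 m/s


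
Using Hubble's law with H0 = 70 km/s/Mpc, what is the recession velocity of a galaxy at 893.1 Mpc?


v = H0 * d = 70 * 893.1 = 62517.0

62517.0 km/s


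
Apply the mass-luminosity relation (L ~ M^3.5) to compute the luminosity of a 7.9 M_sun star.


L/L_sun = (M/M_sun)^3.5 = 7.9^3.5 = 1385.7817

1385.7817 L_sun


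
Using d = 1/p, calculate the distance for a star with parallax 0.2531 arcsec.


d = 1/p = 1/0.2531 = 3.951

3.951 pc


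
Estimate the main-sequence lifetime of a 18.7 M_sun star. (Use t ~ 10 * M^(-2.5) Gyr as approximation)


t = 10 * M^(-2.5) = 10 * 18.7^(-2.5) = 0.0066

0.0066 Gyr


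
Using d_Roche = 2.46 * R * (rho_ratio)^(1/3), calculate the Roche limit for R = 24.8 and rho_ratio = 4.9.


d_Roche = 2.46 * 24.8 * 4.9^(1/3) = 103.622

103.622


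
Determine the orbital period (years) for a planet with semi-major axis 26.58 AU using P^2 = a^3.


P = a^(3/2) = 26.58^1.5 = 137.0353

137.0353 years


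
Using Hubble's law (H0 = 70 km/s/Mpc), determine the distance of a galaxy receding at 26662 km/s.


d = v / H0 = 26662 / 70 = 380.8857

380.8857 Mpc


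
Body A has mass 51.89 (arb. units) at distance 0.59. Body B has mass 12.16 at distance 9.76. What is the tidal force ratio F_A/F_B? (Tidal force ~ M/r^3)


Ratio = (M1/r1^3) / (M2/r2^3) = (51.89/0.59^3) / (12.16/9.76^3) = 19317.1705

19317.1705


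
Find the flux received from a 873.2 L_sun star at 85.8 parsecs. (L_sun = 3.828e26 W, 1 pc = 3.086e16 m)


F = L / (4*pi*d^2) = 3.343e+29 / (4*pi*(2.648e+18)^2) = 3.794e-09

3.794e-09 W/m^2


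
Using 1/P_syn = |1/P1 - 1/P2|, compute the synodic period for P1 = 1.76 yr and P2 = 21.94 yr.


1/P_syn = |1/P1 - 1/P2| = |1/1.76 - 1/21.94| => P_syn = 1.9135

1.9135 years


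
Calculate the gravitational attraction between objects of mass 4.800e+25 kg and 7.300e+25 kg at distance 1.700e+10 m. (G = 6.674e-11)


F = G*m1*m2/r^2 = 6.674e-11 * 4.800e+25 * 7.300e+25 / (1.700e+10)^2 = 6.674e-11 * 3.504e+51 / 2.890e+20 = 8.092e+20

8.092e+20 N


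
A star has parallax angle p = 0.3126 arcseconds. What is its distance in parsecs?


d = 1/p = 1/0.3126 = 3.199

3.199 pc


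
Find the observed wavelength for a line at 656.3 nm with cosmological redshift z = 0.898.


lam_obs = lam_emit * (1 + z) = 656.3 * (1 + 0.898) = 1245.6574

1245.6574 nm


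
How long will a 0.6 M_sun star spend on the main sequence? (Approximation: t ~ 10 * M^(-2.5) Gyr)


t = 10 * M^(-2.5) = 10 * 0.6^(-2.5) = 35.861

35.861 Gyr


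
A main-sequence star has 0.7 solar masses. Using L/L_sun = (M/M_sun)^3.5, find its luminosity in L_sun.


L/L_sun = (M/M_sun)^3.5 = 0.7^3.5 = 0.287

0.287 L_sun


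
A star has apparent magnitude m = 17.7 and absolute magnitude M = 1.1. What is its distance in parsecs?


d = 10^((m - M + 5)/5) = 10^((17.7 - 1.1 + 5)/5) = 20892.9613

20892.9613 pc


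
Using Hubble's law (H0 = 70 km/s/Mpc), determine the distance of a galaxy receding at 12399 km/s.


d = v / H0 = 12399 / 70 = 177.1286

177.1286 Mpc


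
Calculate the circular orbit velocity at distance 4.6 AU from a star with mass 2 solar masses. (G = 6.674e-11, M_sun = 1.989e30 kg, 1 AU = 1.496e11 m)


v = sqrt(GM/r) = sqrt(6.674e-11 * 3.978e+30 / 6.882e+11) = 19641.7771

19641.7771 m/s


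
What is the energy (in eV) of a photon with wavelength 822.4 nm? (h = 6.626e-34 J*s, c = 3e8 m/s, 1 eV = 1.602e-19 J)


E = hc/lambda = 6.626e-34 * 3e8 / 8.224e-07 = 2.417e-19 J = 1.5088 eV

1.5088 eV


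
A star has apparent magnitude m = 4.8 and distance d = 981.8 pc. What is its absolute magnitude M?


M = m - 5*log10(d) + 5 = 4.8 - 5*log10(981.8) + 5 = -5.1601

-5.1601


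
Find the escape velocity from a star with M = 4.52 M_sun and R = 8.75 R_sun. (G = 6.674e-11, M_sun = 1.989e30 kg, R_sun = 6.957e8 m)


M = 4.52 * 1.989e30 kg = 8.99028e+30 kg; R = 8.75 * 6.957e8 m = 6.087375e+09 m. v_esc = sqrt(2GM/R) = sqrt(2 * 6.674e-11 * 8.99028e+30 / 6.087375e+09) = 443996.6361

443996.6361 m/s


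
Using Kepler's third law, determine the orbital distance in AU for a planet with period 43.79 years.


a = P^(2/3) = 43.79^(2/3) = 12.4237

12.4237 AU


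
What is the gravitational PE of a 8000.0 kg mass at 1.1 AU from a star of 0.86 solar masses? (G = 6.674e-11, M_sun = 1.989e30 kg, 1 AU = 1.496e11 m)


M = 0.86 * 1.989e30 kg = 1.71054e+30 kg; r = 1.1 AU * 1.496e11 m/AU = 1.6456e+11 m. U = -GM*m/r = -(6.674e-11 * 1.71054e+30 * 8000.0) / 1.6456e+11 = -5.550e+12

-5.550e+12 J


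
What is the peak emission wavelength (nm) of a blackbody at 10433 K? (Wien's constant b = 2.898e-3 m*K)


lam_max = b / T = 2.898e-3 / 10433 = 2.778e-07 m = 277.7725 nm

277.7725 nm


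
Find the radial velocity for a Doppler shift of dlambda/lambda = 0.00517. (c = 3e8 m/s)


v = (dlambda/lambda) * c = 0.00517 * 3e8 = 1.551e+06

1.551e+06 m/s


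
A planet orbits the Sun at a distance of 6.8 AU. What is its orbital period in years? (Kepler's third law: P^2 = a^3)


P = a^(3/2) = 6.8^1.5 = 17.7322

17.7322 years


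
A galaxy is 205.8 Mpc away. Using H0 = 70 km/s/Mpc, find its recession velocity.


v = H0 * d = 70 * 205.8 = 14406.0

14406.0 km/s


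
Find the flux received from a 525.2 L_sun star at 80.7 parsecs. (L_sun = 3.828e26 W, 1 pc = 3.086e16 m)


F = L / (4*pi*d^2) = 2.010e+29 / (4*pi*(2.490e+18)^2) = 2.580e-09

2.580e-09 W/m^2


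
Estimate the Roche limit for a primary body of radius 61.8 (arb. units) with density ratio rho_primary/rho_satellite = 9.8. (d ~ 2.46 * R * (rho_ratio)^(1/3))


d_Roche = 2.46 * 61.8 * 9.8^(1/3) = 325.3361

325.3361


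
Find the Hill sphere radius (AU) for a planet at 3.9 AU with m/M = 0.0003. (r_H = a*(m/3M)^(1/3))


r_H = a * (m/3M)^(1/3) = 3.9 * (0.0003/3)^(1/3) = 0.181

0.181 AU


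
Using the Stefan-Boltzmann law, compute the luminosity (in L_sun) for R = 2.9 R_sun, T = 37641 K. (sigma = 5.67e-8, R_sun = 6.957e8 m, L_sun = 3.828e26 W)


R = 2.9 * 6.957e8 m = 2.01753e+09 m. L = 4*pi*R^2*sigma*T^4 = 4*pi*(2.01753e+09)^2 * 5.67e-8 * 37641^4 = 5.822071522e+30 W. L/L_sun = 5.822071522e+30 / 3.828e26 = 15209.1733

15209.1733 L_sun


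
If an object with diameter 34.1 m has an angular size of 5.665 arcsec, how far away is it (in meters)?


D = size / theta_rad, theta_rad = 5.665 * pi/(180*3600) = 2.746e-05, D = 1.242e+06

1.242e+06 m


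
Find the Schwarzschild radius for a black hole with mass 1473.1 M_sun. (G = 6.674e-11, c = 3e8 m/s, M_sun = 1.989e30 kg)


M = 1473.1 * 1.989e30 kg = 2.9299959e+33 kg. rs = 2GM/c^2 = 2 * 6.674e-11 * 2.9299959e+33 / (3e8)^2 = 4.346e+06

4.346e+06 m


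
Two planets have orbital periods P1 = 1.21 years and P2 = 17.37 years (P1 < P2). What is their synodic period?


1/P_syn = |1/P1 - 1/P2| = |1/1.21 - 1/17.37| => P_syn = 1.3006

1.3006 years


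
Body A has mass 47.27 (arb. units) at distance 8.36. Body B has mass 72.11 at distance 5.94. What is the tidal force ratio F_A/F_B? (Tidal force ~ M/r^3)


Ratio = (M1/r1^3) / (M2/r2^3) = (47.27/8.36^3) / (72.11/5.94^3) = 0.2351

0.2351


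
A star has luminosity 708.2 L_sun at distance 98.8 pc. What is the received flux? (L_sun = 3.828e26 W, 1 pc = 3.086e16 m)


F = L / (4*pi*d^2) = 2.711e+29 / (4*pi*(3.049e+18)^2) = 2.321e-09

2.321e-09 W/m^2


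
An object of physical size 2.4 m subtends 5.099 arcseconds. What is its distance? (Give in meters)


D = size / theta_rad, theta_rad = 5.099 * pi/(180*3600) = 2.472e-05, D = 97084.8274

97084.8274 m


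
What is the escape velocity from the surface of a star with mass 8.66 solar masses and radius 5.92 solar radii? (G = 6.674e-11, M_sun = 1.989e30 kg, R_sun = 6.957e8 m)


M = 8.66 * 1.989e30 kg = 1.722474e+31 kg; R = 5.92 * 6.957e8 m = 4.118544e+09 m. v_esc = sqrt(2GM/R) = sqrt(2 * 6.674e-11 * 1.722474e+31 / 4.118544e+09) = 747158.2247

747158.2247 m/s


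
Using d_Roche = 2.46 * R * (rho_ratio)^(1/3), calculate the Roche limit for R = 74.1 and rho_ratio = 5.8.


d_Roche = 2.46 * 74.1 * 5.8^(1/3) = 327.5136

327.5136


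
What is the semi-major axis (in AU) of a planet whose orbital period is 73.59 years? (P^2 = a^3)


a = P^(2/3) = 73.59^(2/3) = 17.5609

17.5609 AU


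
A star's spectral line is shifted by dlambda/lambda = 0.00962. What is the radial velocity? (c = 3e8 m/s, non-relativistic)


v = (dlambda/lambda) * c = 0.00962 * 3e8 = 2.886e+06

2.886e+06 m/s


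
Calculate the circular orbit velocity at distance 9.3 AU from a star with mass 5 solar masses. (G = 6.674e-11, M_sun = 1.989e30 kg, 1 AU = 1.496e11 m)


v = sqrt(GM/r) = sqrt(6.674e-11 * 9.945e+30 / 1.391e+12) = 21841.7898

21841.7898 m/s


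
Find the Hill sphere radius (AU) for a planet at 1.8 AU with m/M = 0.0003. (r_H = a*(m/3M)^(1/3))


r_H = a * (m/3M)^(1/3) = 1.8 * (0.0003/3)^(1/3) = 0.0835

0.0835 AU


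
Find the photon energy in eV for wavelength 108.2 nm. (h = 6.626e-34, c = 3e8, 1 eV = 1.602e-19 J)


E = hc/lambda = 6.626e-34 * 3e8 / 1.082e-07 = 1.837e-18 J = 11.4679 eV

11.4679 eV


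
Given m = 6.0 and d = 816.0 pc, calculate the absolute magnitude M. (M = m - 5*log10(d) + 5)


M = m - 5*log10(d) + 5 = 6.0 - 5*log10(816.0) + 5 = -3.5585

-3.5585


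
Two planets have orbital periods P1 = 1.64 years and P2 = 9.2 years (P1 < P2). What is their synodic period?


1/P_syn = |1/P1 - 1/P2| = |1/1.64 - 1/9.2| => P_syn = 1.9958

1.9958 years


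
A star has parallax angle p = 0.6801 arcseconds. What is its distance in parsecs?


d = 1/p = 1/0.6801 = 1.4704

1.4704 pc


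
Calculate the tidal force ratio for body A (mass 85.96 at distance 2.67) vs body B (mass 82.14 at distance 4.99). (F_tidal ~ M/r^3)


Ratio = (M1/r1^3) / (M2/r2^3) = (85.96/2.67^3) / (82.14/4.99^3) = 6.8314

6.8314


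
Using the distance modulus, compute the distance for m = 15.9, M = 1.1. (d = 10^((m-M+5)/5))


d = 10^((m - M + 5)/5) = 10^((15.9 - 1.1 + 5)/5) = 9120.1084

9120.1084 pc


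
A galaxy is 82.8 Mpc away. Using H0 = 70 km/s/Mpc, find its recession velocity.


v = H0 * d = 70 * 82.8 = 5796.0

5796.0 km/s


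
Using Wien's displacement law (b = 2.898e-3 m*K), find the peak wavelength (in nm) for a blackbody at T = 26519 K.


lam_max = b / T = 2.898e-3 / 26519 = 1.093e-07 m = 109.2801 nm

109.2801 nm


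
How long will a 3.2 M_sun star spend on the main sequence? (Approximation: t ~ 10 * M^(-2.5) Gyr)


t = 10 * M^(-2.5) = 10 * 3.2^(-2.5) = 0.5459

0.5459 Gyr


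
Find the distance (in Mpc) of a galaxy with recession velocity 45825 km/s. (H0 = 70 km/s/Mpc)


d = v / H0 = 45825 / 70 = 654.6429

654.6429 Mpc


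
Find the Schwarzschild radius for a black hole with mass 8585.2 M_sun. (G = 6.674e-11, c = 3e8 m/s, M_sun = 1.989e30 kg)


M = 8585.2 * 1.989e30 kg = 1.70759628e+34 kg. rs = 2GM/c^2 = 2 * 6.674e-11 * 1.70759628e+34 / (3e8)^2 = 2.533e+07

2.533e+07 m


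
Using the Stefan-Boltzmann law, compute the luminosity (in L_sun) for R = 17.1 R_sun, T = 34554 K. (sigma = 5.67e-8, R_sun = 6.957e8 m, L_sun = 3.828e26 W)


R = 17.1 * 6.957e8 m = 1.189647e+10 m. L = 4*pi*R^2*sigma*T^4 = 4*pi*(1.189647e+10)^2 * 5.67e-8 * 34554^4 = 1.437548368e+32 W. L/L_sun = 1.437548368e+32 / 3.828e26 = 375535.1015

375535.1015 L_sun
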